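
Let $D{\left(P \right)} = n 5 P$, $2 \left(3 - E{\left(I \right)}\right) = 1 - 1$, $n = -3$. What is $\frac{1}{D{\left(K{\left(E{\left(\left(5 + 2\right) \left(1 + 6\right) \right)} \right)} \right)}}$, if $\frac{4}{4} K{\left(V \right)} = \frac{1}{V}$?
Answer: $- \frac{1}{5} \approx -0.2$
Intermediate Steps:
$E{\left(I \right)} = 3$ ($E{\left(I \right)} = 3 - \frac{1 - 1}{2} = 3 - 0 = 3 + 0 = 3$)
$K{\left(V \right)} = \frac{1}{V}$
$D{\left(P \right)} = - 15 P$ ($D{\left(P \right)} = \left(-3\right) 5 P = - 15 P$)
$\frac{1}{D{\left(K{\left(E{\left(\left(5 + 2\right) \left(1 + 6\right) \right)} \right)} \right)}} = \frac{1}{\left(-15\right) \frac{1}{3}} = \frac{1}{-5} = - \frac{1}{5}$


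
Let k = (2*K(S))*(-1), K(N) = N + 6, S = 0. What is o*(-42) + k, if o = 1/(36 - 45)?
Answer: -22/3 ≈ -7.3333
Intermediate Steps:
K(N) = 6 + N
o = -⅑ (o = 1/(-9) = -⅑ ≈ -0.11111)
k = -12 (k = (2*(6 + 0))*(-1) = (2*6)*(-1) = 12*(-1) = -12)
o*(-42) + k = -⅑*(-42) - 12 = 14/3 - 12 = -22/3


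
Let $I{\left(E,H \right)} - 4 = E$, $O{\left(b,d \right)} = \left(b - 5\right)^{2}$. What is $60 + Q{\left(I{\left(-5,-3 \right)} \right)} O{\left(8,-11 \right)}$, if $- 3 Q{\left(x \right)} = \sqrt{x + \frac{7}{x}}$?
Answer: $60 - 6 i \sqrt{2} \approx 60.0 - 8.4853 i$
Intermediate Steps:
$O{\left(b,d \right)} = \left(-5 + b\right)^{2}$
$I{\left(E,H \right)} = 4 + E$
$Q{\left(x \right)} = - \frac{\sqrt{x + \frac{7}{x}}}{3}$
$60 + Q{\left(I{\left(-5,-3 \right)} \right)} O{\left(8,-11 \right)} = 60 + - \frac{\sqrt{\left(4 - 5\right) + \frac{7}{4 - 5}}}{3} \left(-5 + 8\right)^{2} = 60 + - \frac{\sqrt{-1 + \frac{7}{-1}}}{3} \cdot 3^{2} = 60 + - \frac{\sqrt{-1 + 7 \left(-1\right)}}{3} \cdot 9 = 60 + - \frac{\sqrt{-1 - 7}}{3} \cdot 9 = 60 + - \frac{\sqrt{-8}}{3} \cdot 9 = 60 + - \frac{2 i \sqrt{2}}{3} \cdot 9 = 60 - 6 i \sqrt{2}$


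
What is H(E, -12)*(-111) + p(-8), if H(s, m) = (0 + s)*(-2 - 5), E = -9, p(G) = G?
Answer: -7001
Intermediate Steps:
H(s, m) = -7*s (H(s, m) = s*(-7) = -7*s)
H(E, -12)*(-111) + p(-8) = -7*(-9)*(-111) - 8 = 63*(-111) - 8 = -6993 - 8 = -7001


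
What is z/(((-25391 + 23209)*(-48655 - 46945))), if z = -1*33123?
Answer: -33123/208599200 ≈ -0.00015879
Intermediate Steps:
z = -33123
z/(((-25391 + 23209)*(-48655 - 46945))) = -33123*1/((-48655 - 46945)*(-25391 + 23209)) = -33123/((-2182*(-95600))) = -33123/208599200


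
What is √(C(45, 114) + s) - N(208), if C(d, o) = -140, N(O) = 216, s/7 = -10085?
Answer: -216 + I*√70735 ≈ -216.0 + 265.96*I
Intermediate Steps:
s = -70595 (s = 7*(-10085) = -70595)
√(C(45, 114) + s) - N(208) = √(-140 - 70595) - 1*216 = √(-70735) - 216 = I*√70735 - 216 = -216 + I*√70735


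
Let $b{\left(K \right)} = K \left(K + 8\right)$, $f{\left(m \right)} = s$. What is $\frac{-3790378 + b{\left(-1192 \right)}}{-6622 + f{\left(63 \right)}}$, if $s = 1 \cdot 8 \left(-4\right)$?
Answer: $\frac{1189525}{3327} \approx 357.54$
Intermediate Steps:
$s = -32$ ($s = 8 \left(-4\right) = -32$)
$f{\left(m \right)} = -32$
$b{\left(K \right)} = K \left(8 + K\right)$
$\frac{-3790378 + b{\left(-1192 \right)}}{-6622 + f{\left(63 \right)}} = \frac{-3790378 - 1192 \left(8 - 1192\right)}{-6622 - 32} = \frac{-3790378 - -1411328}{-6654} = \left(-3790378 + 1411328\right) \left(- \frac{1}{6654}\right) = \left(-2379050\right) \left(- \frac{1}{6654}\right) = \frac{1189525}{3327}$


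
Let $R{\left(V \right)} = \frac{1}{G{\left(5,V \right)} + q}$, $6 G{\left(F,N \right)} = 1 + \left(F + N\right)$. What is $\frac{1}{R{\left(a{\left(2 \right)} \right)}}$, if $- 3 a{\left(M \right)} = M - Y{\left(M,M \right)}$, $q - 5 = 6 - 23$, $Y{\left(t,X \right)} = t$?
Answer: $-11$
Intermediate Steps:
$q = -12$ ($q = 5 + \left(6 - 23\right) = 5 - 17 = -12$)
$G{\left(F,N \right)} = \frac{1}{6} + \frac{F}{6} + \frac{N}{6}$ ($G{\left(F,N \right)} = \frac{1 + \left(F + N\right)}{6} = \frac{1 + F + N}{6} = \frac{1}{6} + \frac{F}{6} + \frac{N}{6}$)
$a{\left(M \right)} = 0$ ($a{\left(M \right)} = - \frac{M - M}{3} = \left(- \frac{1}{3}\right) 0 = 0$)
$R{\left(V \right)} = \frac{1}{-11 + \frac{V}{6}}$ ($R{\left(V \right)} = \frac{1}{\left(\frac{1}{6} + \frac{1}{6} \cdot 5 + \frac{V}{6}\right) - 12} = \frac{1}{\left(\frac{1}{6} + \frac{5}{6} + \frac{V}{6}\right) - 12} = \frac{1}{\left(1 + \frac{V}{6}\right) - 12} = \frac{1}{-11 + \frac{V}{6}}$)
$\frac{1}{R{\left(a{\left(2 \right)} \right)}} = \frac{1}{6 \frac{1}{-66 + 0}} = \frac{1}{6 \frac{1}{-66}} = \frac{1}{6 \left(- \frac{1}{66}\right)} = \frac{1}{- \frac{1}{11}} = -11$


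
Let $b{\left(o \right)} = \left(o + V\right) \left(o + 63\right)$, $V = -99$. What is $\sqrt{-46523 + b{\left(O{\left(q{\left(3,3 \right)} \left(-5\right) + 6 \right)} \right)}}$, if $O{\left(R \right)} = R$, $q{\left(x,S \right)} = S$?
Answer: $i \sqrt{52355} \approx 228.81 i$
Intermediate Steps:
$b{\left(o \right)} = \left(-99 + o\right) \left(63 + o\right)$ ($b{\left(o \right)} = \left(o - 99\right) \left(o + 63\right) = \left(-99 + o\right) \left(63 + o\right)$)
$\sqrt{-46523 + b{\left(O{\left(q{\left(3,3 \right)} \left(-5\right) + 6 \right)} \right)}} = \sqrt{-46523 - \left(6237 - \left(3 \left(-5\right) + 6\right)^{2} + 36 \left(3 \left(-5\right) + 6\right)\right)} = \sqrt{-46523 - \left(6237 - \left(-15 + 6\right)^{2} + 36 \left(-15 + 6\right)\right)} = \sqrt{-46523 - \left(5913 - 81\right)} = \sqrt{-46523 + \left(-6237 + 81 + 324\right)} = \sqrt{-46523 - 5832} = \sqrt{-52355} = i \sqrt{52355}$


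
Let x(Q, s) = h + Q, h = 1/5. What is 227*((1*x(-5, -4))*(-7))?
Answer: 38136/5 ≈ 7627.2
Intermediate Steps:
h = ⅕ (h = 1*(⅕) = ⅕ ≈ 0.20000)
x(Q, s) = ⅕ + Q
227*((1*x(-5, -4))*(-7)) = 227*((1*(⅕ - 5))*(-7)) = 227*((1*(-24/5))*(-7)) = 227*(-24/5*(-7)) = 227*(168/5) = 38136/5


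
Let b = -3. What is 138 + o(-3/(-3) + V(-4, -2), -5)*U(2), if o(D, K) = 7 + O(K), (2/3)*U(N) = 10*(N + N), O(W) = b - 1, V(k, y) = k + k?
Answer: 318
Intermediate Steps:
V(k, y) = 2*k
O(W) = -4 (O(W) = -3 - 1 = -4)
U(N) = 30*N (U(N) = 3*(10*(N + N))/2 = 3*(10*(2*N))/2 = 3*(20*N)/2 = 30*N)
o(D, K) = 3 (o(D, K) = 7 - 4 = 3)
138 + o(-3/(-3) + V(-4, -2), -5)*U(2) = 138 + 3*(30*2) = 138 + 3*60 = 138 + 180 = 318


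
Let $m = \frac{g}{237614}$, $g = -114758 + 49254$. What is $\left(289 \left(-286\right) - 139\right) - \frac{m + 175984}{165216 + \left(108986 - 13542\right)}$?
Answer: $- \frac{640993447851499}{7742058155} \approx -82794.0$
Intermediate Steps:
$g = -65504$
$m = - \frac{32752}{118807}$ ($m = - \frac{65504}{237614} = \left(-65504\right) \frac{1}{237614} = - \frac{32752}{118807} \approx -0.27567$)
$\left(289 \left(-286\right) - 139\right) - \frac{m + 175984}{165216 + \left(108986 - 13542\right)} = \left(289 \left(-286\right) - 139\right) - \frac{- \frac{32752}{118807} + 175984}{165216 + \left(108986 - 13542\right)} = \left(-82654 - 139\right) - \frac{20908098336}{118807 \left(165216 + 95444\right)} = -82793 - \frac{20908098336}{118807 \cdot 260660} = -82793 - \frac{20908098336}{118807} \cdot \frac{1}{260660} = -82793 - \frac{5227024584}{7742058155} = - \frac{640993447851499}{7742058155}$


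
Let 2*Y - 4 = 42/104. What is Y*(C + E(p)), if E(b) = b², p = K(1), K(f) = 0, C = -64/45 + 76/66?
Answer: -15343/25740 ≈ -0.59608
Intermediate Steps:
C = -134/495 (C = -64*1/45 + 76*(1/66) = -64/45 + 38/33 = -134/495 ≈ -0.27071)
p = 0
Y = 229/104 (Y = 2 + (42/104)/2 = 2 + (42*(1/104))/2 = 2 + (½)*(21/52) = 2 + 21/104 = 229/104 ≈ 2.2019)
Y*(C + E(p)) = 229*(-134/495 + 0²)/104 = 229*(-134/495 + 0)/104 = (229/104)*(-134/495) = -15343/25740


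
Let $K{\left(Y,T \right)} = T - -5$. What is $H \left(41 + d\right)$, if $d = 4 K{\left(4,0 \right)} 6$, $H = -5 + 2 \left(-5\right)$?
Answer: $-2415$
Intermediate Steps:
$H = -15$ ($H = -5 - 10 = -15$)
$K{\left(Y,T \right)} = 5 + T$ ($K{\left(Y,T \right)} = T + 5 = 5 + T$)
$d = 120$ ($d = 4 \left(5 + 0\right) 6 = 4 \cdot 5 \cdot 6 = 20 \cdot 6 = 120$)
$H \left(41 + d\right) = - 15 \left(41 + 120\right) = \left(-15\right) 161 = -2415$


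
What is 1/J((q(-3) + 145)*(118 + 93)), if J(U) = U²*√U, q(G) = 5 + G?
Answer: √633/4262862554559 ≈ 5.9020e-12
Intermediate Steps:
J(U) = U^(5/2)
1/J((q(-3) + 145)*(118 + 93)) = 1/((((5 - 3) + 145)*(118 + 93))^(5/2)) = 1/(((2 + 145)*211)^(5/2)) = 1/((147*211)^(5/2)) = 1/(31017^(5/2)) = 1/(6734380023*√633) = √633/4262862554559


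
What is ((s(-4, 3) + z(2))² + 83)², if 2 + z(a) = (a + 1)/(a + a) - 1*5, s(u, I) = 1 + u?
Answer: 7273809/256 ≈ 28413.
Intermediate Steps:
z(a) = -7 + (1 + a)/(2*a) (z(a) = -2 + ((a + 1)/(a + a) - 1*5) = -2 + ((1 + a)/((2*a)) - 5) = -2 + ((1 + a)*(1/(2*a)) - 5) = -2 + ((1 + a)/(2*a) - 5) = -2 + (-5 + (1 + a)/(2*a)) = -7 + (1 + a)/(2*a))
((s(-4, 3) + z(2))² + 83)² = (((1 - 4) + (½)*(1 - 13*2)/2)² + 83)² = ((-3 + (½)*(½)*(1 - 26))² + 83)² = ((-3 + (½)*(½)*(-25))² + 83)² = ((-3 - 25/4)² + 83)² = ((-37/4)² + 83)² = (1369/16 + 83)² = (2697/16)² = 7273809/256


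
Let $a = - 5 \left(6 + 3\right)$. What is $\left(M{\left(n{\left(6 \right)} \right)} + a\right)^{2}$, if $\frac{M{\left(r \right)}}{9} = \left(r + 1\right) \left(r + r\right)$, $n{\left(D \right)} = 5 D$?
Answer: $278723025$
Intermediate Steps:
$a = -45$ ($a = \left(-5\right) 9 = -45$)
$M{\left(r \right)} = 18 r \left(1 + r\right)$ ($M{\left(r \right)} = 9 \left(r + 1\right) \left(r + r\right) = 9 \left(1 + r\right) 2 r = 9 \cdot 2 r \left(1 + r\right) = 18 r \left(1 + r\right)$)
$\left(M{\left(n{\left(6 \right)} \right)} + a\right)^{2} = \left(18 \cdot 5 \cdot 6 \left(1 + 5 \cdot 6\right) - 45\right)^{2} = \left(18 \cdot 30 \left(1 + 30\right) - 45\right)^{2} = \left(18 \cdot 30 \cdot 31 - 45\right)^{2} = \left(16740 - 45\right)^{2} = 16695^{2} = 278723025$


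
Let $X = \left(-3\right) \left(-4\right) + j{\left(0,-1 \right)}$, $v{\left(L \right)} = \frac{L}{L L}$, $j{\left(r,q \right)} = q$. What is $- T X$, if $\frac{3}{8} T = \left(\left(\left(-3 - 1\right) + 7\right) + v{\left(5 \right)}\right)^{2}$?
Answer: $- \frac{22528}{75} \approx -300.37$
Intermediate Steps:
$v{\left(L \right)} = \frac{1}{L}$ ($v{\left(L \right)} = \frac{L}{L^{2}} = \frac{1}{L}$)
$X = 11$ ($X = \left(-3\right) \left(-4\right) - 1 = 12 - 1 = 11$)
$T = \frac{2048}{75}$ ($T = \frac{8 \left(\left(\left(-3 - 1\right) + 7\right) + \frac{1}{5}\right)^{2}}{3} = \frac{8 \left(\left(-4 + 7\right) + \frac{1}{5}\right)^{2}}{3} = \frac{8 \left(3 + \frac{1}{5}\right)^{2}}{3} = \frac{8 \left(\frac{16}{5}\right)^{2}}{3} = \frac{8}{3} \cdot \frac{256}{25} = \frac{2048}{75} \approx 27.307$)
$- T X = \left(-1\right) \frac{2048}{75} \cdot 11 = \left(- \frac{2048}{75}\right) 11 = - \frac{22528}{75}$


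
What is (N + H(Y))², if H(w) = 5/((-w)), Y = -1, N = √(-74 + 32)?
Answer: (5 + I*√42)² ≈ -17.0 + 64.807*I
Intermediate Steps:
N = I*√42 (N = √(-42) = I*√42 ≈ 6.4807*I)
H(w) = -5/w (H(w) = 5*(-1/w) = -5/w)
(N + H(Y))² = (I*√42 - 5/(-1))² = (I*√42 - 5*(-1))² = (I*√42 + 5)² = (5 + I*√42)²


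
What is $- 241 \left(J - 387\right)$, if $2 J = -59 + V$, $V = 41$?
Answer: $95436$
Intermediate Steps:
$J = -9$ ($J = \frac{-59 + 41}{2} = \frac{1}{2} \left(-18\right) = -9$)
$- 241 \left(J - 387\right) = - 241 \left(-9 - 387\right) = \left(-241\right) \left(-396\right) = 95436$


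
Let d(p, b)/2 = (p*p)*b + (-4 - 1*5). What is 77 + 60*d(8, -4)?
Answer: -31723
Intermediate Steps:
d(p, b) = -18 + 2*b*p² (d(p, b) = 2*((p*p)*b + (-4 - 1*5)) = 2*(p²*b + (-4 - 5)) = 2*(b*p² - 9) = 2*(-9 + b*p²) = -18 + 2*b*p²)
77 + 60*d(8, -4) = 77 + 60*(-18 + 2*(-4)*8²) = 77 + 60*(-18 + 2*(-4)*64) = 77 + 60*(-18 - 512) = 77 + 60*(-530) = 77 - 31800 = -31723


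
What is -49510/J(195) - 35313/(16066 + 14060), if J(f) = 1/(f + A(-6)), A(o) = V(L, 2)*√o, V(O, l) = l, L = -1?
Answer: -96949998671/10042 - 99020*I*√6 ≈ -9.6544e+6 - 2.4255e+5*I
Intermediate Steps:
A(o) = 2*√o
J(f) = 1/(f + 2*I*√6) (J(f) = 1/(f + 2*√(-6)) = 1/(f + 2*(I*√6)) = 1/(f + 2*I*√6))
-49510/J(195) - 35313/(16066 + 14060) = -(9654450 + 99020*I*√6) - 35313/(16066 + 14060) = -49510*(195 + 2*I*√6) - 35313/30126 = (-9654450 - 99020*I*√6) - 35313*1/30126 = (-9654450 - 99020*I*√6) - 11771/10042 = -96949998671/10042 - 99020*I*√6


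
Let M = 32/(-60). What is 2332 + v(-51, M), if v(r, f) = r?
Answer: 2281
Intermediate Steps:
M = -8/15 (M = 32*(-1/60) = -8/15 ≈ -0.53333)
2332 + v(-51, M) = 2332 - 51 = 2281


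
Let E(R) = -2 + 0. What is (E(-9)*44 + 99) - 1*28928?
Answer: -28917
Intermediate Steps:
E(R) = -2
(E(-9)*44 + 99) - 1*28928 = (-2*44 + 99) - 1*28928 = (-88 + 99) - 28928 = 11 - 28928 = -28917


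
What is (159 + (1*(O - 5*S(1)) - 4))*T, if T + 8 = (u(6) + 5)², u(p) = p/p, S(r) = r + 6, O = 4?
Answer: 3472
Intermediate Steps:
S(r) = 6 + r
u(p) = 1
T = 28 (T = -8 + (1 + 5)² = -8 + 6² = -8 + 36 = 28)
(159 + (1*(O - 5*S(1)) - 4))*T = (159 + (1*(4 - 5*(6 + 1)) - 4))*28 = (159 + (1*(4 - 5*7) - 4))*28 = (159 + (1*(4 - 35) - 4))*28 = (159 + (1*(-31) - 4))*28 = (159 + (-31 - 4))*28 = (159 - 35)*28 = 124*28 = 3472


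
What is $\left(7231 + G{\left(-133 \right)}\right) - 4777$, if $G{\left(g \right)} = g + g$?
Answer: $2188$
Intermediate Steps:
$G{\left(g \right)} = 2 g$
$\left(7231 + G{\left(-133 \right)}\right) - 4777 = \left(7231 + 2 \left(-133\right)\right) - 4777 = \left(7231 - 266\right) - 4777 = 6965 - 4777 = 2188$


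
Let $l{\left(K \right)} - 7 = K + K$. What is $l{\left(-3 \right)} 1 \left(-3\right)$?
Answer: $-3$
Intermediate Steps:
$l{\left(K \right)} = 7 + 2 K$ ($l{\left(K \right)} = 7 + \left(K + K\right) = 7 + 2 K$)
$l{\left(-3 \right)} 1 \left(-3\right) = \left(7 + 2 \left(-3\right)\right) 1 \left(-3\right) = \left(7 - 6\right) 1 \left(-3\right) = 1 \cdot 1 \left(-3\right) = 1 \left(-3\right) = -3$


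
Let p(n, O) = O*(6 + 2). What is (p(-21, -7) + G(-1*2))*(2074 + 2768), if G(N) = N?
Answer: -280836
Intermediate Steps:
p(n, O) = 8*O (p(n, O) = O*8 = 8*O)
(p(-21, -7) + G(-1*2))*(2074 + 2768) = (8*(-7) - 1*2)*(2074 + 2768) = (-56 - 2)*4842 = -58*4842 = -280836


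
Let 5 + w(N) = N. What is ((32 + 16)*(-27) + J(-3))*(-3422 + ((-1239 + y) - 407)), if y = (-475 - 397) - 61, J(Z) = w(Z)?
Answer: 7825304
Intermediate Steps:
w(N) = -5 + N
J(Z) = -5 + Z
y = -933 (y = -872 - 61 = -933)
((32 + 16)*(-27) + J(-3))*(-3422 + ((-1239 + y) - 407)) = ((32 + 16)*(-27) + (-5 - 3))*(-3422 + ((-1239 - 933) - 407)) = (48*(-27) - 8)*(-3422 + (-2172 - 407)) = (-1296 - 8)*(-3422 - 2579) = -1304*(-6001) = 7825304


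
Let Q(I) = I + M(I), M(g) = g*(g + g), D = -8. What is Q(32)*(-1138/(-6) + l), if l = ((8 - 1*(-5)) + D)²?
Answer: 1339520/3 ≈ 4.4651e+5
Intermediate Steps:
l = 25 (l = ((8 - 1*(-5)) - 8)² = ((8 + 5) - 8)² = (13 - 8)² = 5² = 25)
M(g) = 2*g² (M(g) = g*(2*g) = 2*g²)
Q(I) = I + 2*I²
Q(32)*(-1138/(-6) + l) = (32*(1 + 2*32))*(-1138/(-6) + 25) = (32*(1 + 64))*(-1138*(-⅙) + 25) = (32*65)*(569/3 + 25) = 2080*(644/3) = 1339520/3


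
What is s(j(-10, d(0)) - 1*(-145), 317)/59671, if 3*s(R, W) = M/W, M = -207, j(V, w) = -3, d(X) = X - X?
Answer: -69/18915707 ≈ -3.6478e-6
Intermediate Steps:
d(X) = 0
s(R, W) = -69/W (s(R, W) = (-207/W)/3 = -69/W)
s(j(-10, d(0)) - 1*(-145), 317)/59671 = -69/317/59671 = -69*1/317*(1/59671) = -69/317*1/59671 = -69/18915707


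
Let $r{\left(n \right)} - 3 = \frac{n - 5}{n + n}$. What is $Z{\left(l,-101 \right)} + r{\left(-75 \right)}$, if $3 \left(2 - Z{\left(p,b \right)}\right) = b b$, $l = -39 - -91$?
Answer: $- \frac{16974}{5} \approx -3394.8$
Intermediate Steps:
$l = 52$ ($l = -39 + 91 = 52$)
$r{\left(n \right)} = 3 + \frac{-5 + n}{2 n}$ ($r{\left(n \right)} = 3 + \frac{n - 5}{n + n} = 3 + \frac{-5 + n}{2 n}$)
$Z{\left(p,b \right)} = 2 - \frac{b^{2}}{3}$ ($Z{\left(p,b \right)} = 2 - \frac{b b}{3} = 2 - \frac{b^{2}}{3}$)
$Z{\left(l,-101 \right)} + r{\left(-75 \right)} = \left(2 - \frac{\left(-101\right)^{2}}{3}\right) + \frac{-5 + 7 \left(-75\right)}{2 \left(-75\right)} = \left(2 - \frac{10201}{3}\right) + \frac{1}{2} \left(- \frac{1}{75}\right) \left(-5 - 525\right) = \left(2 - \frac{10201}{3}\right) + \frac{1}{2} \left(- \frac{1}{75}\right) \left(-530\right) = - \frac{10195}{3} + \frac{53}{15} = - \frac{16974}{5}$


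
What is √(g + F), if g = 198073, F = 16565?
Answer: √214638 ≈ 463.29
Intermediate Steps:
√(g + F) = √(198073 + 16565) = √214638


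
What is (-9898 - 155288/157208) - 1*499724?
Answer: -10014601333/19651 ≈ -5.0962e+5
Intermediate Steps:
(-9898 - 155288/157208) - 1*499724 = (-9898 - 155288/157208) - 499724 = (-9898 - 1*19411/19651) - 499724 = (-9898 - 19411/19651) - 499724 = -194525009/19651 - 499724 = -10014601333/19651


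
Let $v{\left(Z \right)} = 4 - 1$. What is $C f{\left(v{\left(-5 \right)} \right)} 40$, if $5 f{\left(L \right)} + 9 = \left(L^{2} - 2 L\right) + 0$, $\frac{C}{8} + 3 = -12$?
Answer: $5760$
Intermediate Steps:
$C = -120$ ($C = -24 + 8 \left(-12\right) = -24 - 96 = -120$)
$v{\left(Z \right)} = 3$ ($v{\left(Z \right)} = 4 - 1 = 3$)
$f{\left(L \right)} = - \frac{9}{5} - \frac{2 L}{5} + \frac{L^{2}}{5}$ ($f{\left(L \right)} = - \frac{9}{5} + \frac{\left(L^{2} - 2 L\right) + 0}{5} = - \frac{9}{5} + \frac{L^{2} - 2 L}{5} = - \frac{9}{5} + \left(- \frac{2 L}{5} + \frac{L^{2}}{5}\right) = - \frac{9}{5} - \frac{2 L}{5} + \frac{L^{2}}{5}$)
$C f{\left(v{\left(-5 \right)} \right)} 40 = - 120 \left(- \frac{9}{5} - \frac{6}{5} + \frac{3^{2}}{5}\right) 40 = - 120 \left(- \frac{9}{5} - \frac{6}{5} + \frac{1}{5} \cdot 9\right) 40 = - 120 \left(- \frac{9}{5} - \frac{6}{5} + \frac{9}{5}\right) 40 = \left(-120\right) \left(- \frac{6}{5}\right) 40 = 144 \cdot 40 = 5760$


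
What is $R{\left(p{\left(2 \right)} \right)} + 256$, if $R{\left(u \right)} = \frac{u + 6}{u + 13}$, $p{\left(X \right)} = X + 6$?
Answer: $\frac{770}{3} \approx 256.67$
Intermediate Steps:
$p{\left(X \right)} = 6 + X$
$R{\left(u \right)} = \frac{6 + u}{13 + u}$
$R{\left(p{\left(2 \right)} \right)} + 256 = \frac{6 + \left(6 + 2\right)}{13 + \left(6 + 2\right)} + 256 = \frac{6 + 8}{13 + 8} + 256 = \frac{1}{21} \cdot 14 + 256 = \frac{2}{3} + 256 = \frac{770}{3}$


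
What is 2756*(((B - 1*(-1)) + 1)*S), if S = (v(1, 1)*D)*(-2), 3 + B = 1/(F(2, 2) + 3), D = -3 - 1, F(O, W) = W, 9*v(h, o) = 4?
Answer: -352768/45 ≈ -7839.3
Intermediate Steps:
v(h, o) = 4/9 (v(h, o) = (⅑)*4 = 4/9)
D = -4
B = -14/5 (B = -3 + 1/(2 + 3) = -3 + 1/5 = -3 + ⅕ = -14/5 ≈ -2.8000)
S = 32/9 (S = ((4/9)*(-4))*(-2) = -16/9*(-2) = 32/9 ≈ 3.5556)
2756*(((B - 1*(-1)) + 1)*S) = 2756*(((-14/5 - 1*(-1)) + 1)*(32/9)) = 2756*(((-14/5 + 1) + 1)*(32/9)) = 2756*((-9/5 + 1)*(32/9)) = 2756*(-⅘*32/9) = 2756*(-128/45) = -352768/45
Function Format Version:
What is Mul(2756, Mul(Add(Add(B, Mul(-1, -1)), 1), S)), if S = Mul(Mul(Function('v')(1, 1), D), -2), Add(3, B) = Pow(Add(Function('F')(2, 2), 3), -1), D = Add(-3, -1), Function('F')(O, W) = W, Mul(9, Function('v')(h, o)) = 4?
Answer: Rational(-352768, 45) ≈ -7839.3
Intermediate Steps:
Function('v')(h, o) = Rational(4, 9) (Function('v')(h, o) = Mul(Rational(1, 9), 4) = Rational(4, 9))
D = -4
B = Rational(-14, 5) (B = Add(-3, Pow(Add(2, 3), -1)) = Add(-3, Pow(5, -1)) = Add(-3, Rational(1, 5)) = Rational(-14, 5) ≈ -2.8000)
S = Rational(32, 9) (S = Mul(Mul(Rational(4, 9), -4), -2) = Mul(Rational(-16, 9), -2) = Rational(32, 9) ≈ 3.5556)
Mul(2756, Mul(Add(Add(B, Mul(-1, -1)), 1), S)) = Mul(2756, Mul(Add(Add(Rational(-14, 5), Mul(-1, -1)), 1), Rational(32, 9))) = Mul(2756, Mul(Add(Add(Rational(-14, 5), 1), 1), Rational(32, 9))) = Mul(2756, Mul(Add(Rational(-9, 5), 1), Rational(32, 9))) = Mul(2756, Mul(Rational(-4, 5), Rational(32, 9))) = Mul(2756, Rational(-128, 45)) = Rational(-352768, 45)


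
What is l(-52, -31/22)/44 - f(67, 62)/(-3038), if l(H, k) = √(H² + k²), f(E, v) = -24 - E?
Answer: -13/434 + √1309697/968 ≈ 1.1523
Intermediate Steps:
l(-52, -31/22)/44 - f(67, 62)/(-3038) = √((-52)² + (-31/22)²)/44 - (-24 - 1*67)/(-3038) = √(2704 + (-31*1/22)²)*(1/44) - (-24 - 67)*(-1/3038) = √(2704 + (-31/22)²)*(1/44) - 1*(-91)*(-1/3038) = √(2704 + 961/484)*(1/44) + 91*(-1/3038) = √(1309697/484)*(1/44) - 13/434 = (√1309697/22)*(1/44) - 13/434 = √1309697/968 - 13/434 = -13/434 + √1309697/968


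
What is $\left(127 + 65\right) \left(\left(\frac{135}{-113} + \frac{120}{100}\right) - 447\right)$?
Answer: $- \frac{48489984}{565} \approx -85823.0$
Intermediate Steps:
$\left(127 + 65\right) \left(\left(\frac{135}{-113} + \frac{120}{100}\right) - 447\right) = 192 \left(\left(135 \left(- \frac{1}{113}\right) + 120 \cdot \frac{1}{100}\right) - 447\right) = 192 \left(\left(- \frac{135}{113} + \frac{6}{5}\right) - 447\right) = 192 \left(\frac{3}{565} - 447\right) = 192 \left(- \frac{252552}{565}\right) = - \frac{48489984}{565}$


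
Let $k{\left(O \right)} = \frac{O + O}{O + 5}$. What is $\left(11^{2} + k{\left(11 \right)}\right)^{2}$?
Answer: $\frac{958441}{64} \approx 14976.0$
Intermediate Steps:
$k{\left(O \right)} = \frac{2 O}{5 + O}$
$\left(11^{2} + k{\left(11 \right)}\right)^{2} = \left(11^{2} + 2 \cdot 11 \frac{1}{5 + 11}\right)^{2} = \left(121 + 2 \cdot 11 \cdot \frac{1}{16}\right)^{2} = \left(121 + \frac{11}{8}\right)^{2} = \left(\frac{979}{8}\right)^{2} = \frac{958441}{64}$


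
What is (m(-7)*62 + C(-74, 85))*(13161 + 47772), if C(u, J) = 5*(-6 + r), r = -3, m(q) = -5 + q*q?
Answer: 163483239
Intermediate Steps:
m(q) = -5 + q²
C(u, J) = -45 (C(u, J) = 5*(-6 - 3) = 5*(-9) = -45)
(m(-7)*62 + C(-74, 85))*(13161 + 47772) = ((-5 + (-7)²)*62 - 45)*(13161 + 47772) = ((-5 + 49)*62 - 45)*60933 = (44*62 - 45)*60933 = (2728 - 45)*60933 = 2683*60933 = 163483239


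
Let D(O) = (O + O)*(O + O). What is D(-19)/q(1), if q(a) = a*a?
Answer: 1444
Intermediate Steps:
D(O) = 4*O² (D(O) = (2*O)*(2*O) = 4*O²)
q(a) = a²
D(-19)/q(1) = (4*(-19)²)/(1²) = (4*361)/1 = 1444*1 = 1444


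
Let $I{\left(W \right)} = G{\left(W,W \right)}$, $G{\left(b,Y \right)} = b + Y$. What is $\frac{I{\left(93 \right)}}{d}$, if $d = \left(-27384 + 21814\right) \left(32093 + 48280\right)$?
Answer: $- \frac{31}{74612935} \approx -4.1548 \cdot 10^{-7}$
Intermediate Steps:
$G{\left(b,Y \right)} = Y + b$
$I{\left(W \right)} = 2 W$ ($I{\left(W \right)} = W + W = 2 W$)
$d = -447677610$ ($d = \left(-5570\right) 80373 = -447677610$)
$\frac{I{\left(93 \right)}}{d} = \frac{2 \cdot 93}{-447677610} = 186 \left(- \frac{1}{447677610}\right) = - \frac{31}{74612935}$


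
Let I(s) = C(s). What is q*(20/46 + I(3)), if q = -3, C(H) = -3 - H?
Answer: 384/23 ≈ 16.696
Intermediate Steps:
I(s) = -3 - s
q*(20/46 + I(3)) = -3*(20/46 + (-3 - 1*3)) = -3*(20*(1/46) + (-3 - 3)) = -3*(10/23 - 6) = -3*(-128/23) = 384/23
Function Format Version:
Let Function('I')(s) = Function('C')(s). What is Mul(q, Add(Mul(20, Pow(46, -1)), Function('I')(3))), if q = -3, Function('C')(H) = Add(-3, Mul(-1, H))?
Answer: Rational(384, 23) ≈ 16.696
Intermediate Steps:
Function('I')(s) = Add(-3, Mul(-1, s))
Mul(q, Add(Mul(20, Pow(46, -1)), Function('I')(3))) = Mul(-3, Add(Mul(20, Pow(46, -1)), Add(-3, Mul(-1, 3)))) = Mul(-3, Add(Mul(20, Rational(1, 46)), Add(-3, -3))) = Mul(-3, Add(Rational(10, 23), -6)) = Mul(-3, Rational(-128, 23)) = Rational(384, 23)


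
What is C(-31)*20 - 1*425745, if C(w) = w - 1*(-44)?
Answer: -425485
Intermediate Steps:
C(w) = 44 + w (C(w) = w + 44 = 44 + w)
C(-31)*20 - 1*425745 = (44 - 31)*20 - 1*425745 = 13*20 - 425745 = 260 - 425745 = -425485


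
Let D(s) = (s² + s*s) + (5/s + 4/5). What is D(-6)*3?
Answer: 2159/10 ≈ 215.90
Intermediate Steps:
D(s) = ⅘ + 2*s² + 5/s (D(s) = (s² + s²) + (5/s + 4*(⅕)) = 2*s² + (5/s + ⅘) = 2*s² + (⅘ + 5/s) = ⅘ + 2*s² + 5/s)
D(-6)*3 = (⅘ + 2*(-6)² + 5/(-6))*3 = (⅘ + 2*36 + 5*(-⅙))*3 = (⅘ + 72 - ⅚)*3 = (2159/30)*3 = 2159/10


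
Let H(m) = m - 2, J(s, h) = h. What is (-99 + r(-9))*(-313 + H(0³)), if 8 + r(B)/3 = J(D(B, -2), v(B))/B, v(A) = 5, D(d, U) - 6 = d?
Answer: 39270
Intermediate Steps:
D(d, U) = 6 + d
H(m) = -2 + m
r(B) = -24 + 15/B (r(B) = -24 + 3*(5/B) = -24 + 15/B)
(-99 + r(-9))*(-313 + H(0³)) = (-99 + (-24 + 15/(-9)))*(-313 + (-2 + 0³)) = (-99 + (-24 + 15*(-⅑)))*(-313 + (-2 + 0)) = (-99 + (-24 - 5/3))*(-313 - 2) = (-99 - 77/3)*(-315) = -374/3*(-315) = 39270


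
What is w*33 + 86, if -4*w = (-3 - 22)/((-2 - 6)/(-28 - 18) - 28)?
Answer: 40237/512 ≈ 78.588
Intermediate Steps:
w = -115/512 (w = -(-3 - 22)/(4*((-2 - 6)/(-28 - 18) - 28)) = -(-25)/(4*(-8/(-46) - 28)) = -(-25)/(4*(-8*(-1/46) - 28)) = -(-25)/(4*(4/23 - 28)) = -(-25)/(4*(-640/23)) = -(-25)*(-23)/(4*640) = -1/4*115/128 = -115/512 ≈ -0.22461)
w*33 + 86 = -115/512*33 + 86 = -3795/512 + 86 = 40237/512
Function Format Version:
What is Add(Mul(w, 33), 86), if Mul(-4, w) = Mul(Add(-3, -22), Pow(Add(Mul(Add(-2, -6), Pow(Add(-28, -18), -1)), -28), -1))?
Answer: Rational(40237, 512) ≈ 78.588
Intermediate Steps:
w = Rational(-115, 512) (w = Mul(Rational(-1, 4), Mul(Add(-3, -22), Pow(Add(Mul(Add(-2, -6), Pow(Add(-28, -18), -1)), -28), -1))) = Mul(Rational(-1, 4), Mul(-25, Pow(Add(Mul(-8, Pow(-46, -1)), -28), -1))) = Mul(Rational(-1, 4), Mul(-25, Pow(Add(Mul(-8, Rational(-1, 46)), -28), -1))) = Mul(Rational(-1, 4), Mul(-25, Pow(Add(Rational(4, 23), -28), -1))) = Mul(Rational(-1, 4), Mul(-25, Pow(Rational(-640, 23), -1))) = Mul(Rational(-1, 4), Mul(-25, Rational(-23, 640))) = Mul(Rational(-1, 4), Rational(115, 128)) = Rational(-115, 512) ≈ -0.22461)
Add(Mul(w, 33), 86) = Add(Mul(Rational(-115, 512), 33), 86) = Add(Rational(-3795, 512), 86) = Rational(40237, 512)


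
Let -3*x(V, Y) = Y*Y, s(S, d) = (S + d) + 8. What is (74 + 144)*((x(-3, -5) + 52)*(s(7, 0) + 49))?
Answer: 1827712/3 ≈ 6.0924e+5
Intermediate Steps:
s(S, d) = 8 + S + d
x(V, Y) = -Y²/3 (x(V, Y) = -Y*Y/3 = -Y²/3)
(74 + 144)*((x(-3, -5) + 52)*(s(7, 0) + 49)) = (74 + 144)*((-⅓*(-5)² + 52)*((8 + 7 + 0) + 49)) = 218*((-⅓*25 + 52)*(15 + 49)) = 218*((-25/3 + 52)*64) = 218*((131/3)*64) = 218*(8384/3) = 1827712/3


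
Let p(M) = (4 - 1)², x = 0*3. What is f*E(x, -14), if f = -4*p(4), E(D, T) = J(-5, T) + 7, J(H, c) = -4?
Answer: -108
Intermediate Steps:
x = 0
p(M) = 9 (p(M) = 3² = 9)
E(D, T) = 3 (E(D, T) = -4 + 7 = 3)
f = -36 (f = -4*9 = -36)
f*E(x, -14) = -36*3 = -108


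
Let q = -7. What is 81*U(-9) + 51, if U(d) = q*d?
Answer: 5154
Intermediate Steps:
U(d) = -7*d
81*U(-9) + 51 = 81*(-7*(-9)) + 51 = 81*63 + 51 = 5103 + 51 = 5154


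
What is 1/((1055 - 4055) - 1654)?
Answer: -1/4654 ≈ -0.00021487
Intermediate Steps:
1/((1055 - 4055) - 1654) = 1/(-3000 - 1654) = 1/(-4654) = -1/4654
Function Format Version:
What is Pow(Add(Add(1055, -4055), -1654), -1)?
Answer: Rational(-1, 4654) ≈ -0.00021487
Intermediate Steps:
Pow(Add(Add(1055, -4055), -1654), -1) = Pow(Add(-3000, -1654), -1) = Pow(-4654, -1) = Rational(-1, 4654)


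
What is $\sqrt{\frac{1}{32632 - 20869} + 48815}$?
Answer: $\frac{\sqrt{750493575722}}{3921} \approx 220.94$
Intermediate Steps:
$\sqrt{\frac{1}{32632 - 20869} + 48815} = \sqrt{\frac{1}{11763} + 48815} = \sqrt{\frac{574210846}{11763}} = \frac{\sqrt{750493575722}}{3921}$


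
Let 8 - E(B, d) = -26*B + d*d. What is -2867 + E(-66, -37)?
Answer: -5944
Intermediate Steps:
E(B, d) = 8 - d**2 + 26*B (E(B, d) = 8 - (-26*B + d*d) = 8 - (-26*B + d**2) = 8 - (d**2 - 26*B) = 8 + (-d**2 + 26*B) = 8 - d**2 + 26*B)
-2867 + E(-66, -37) = -2867 + (8 - 1*(-37)**2 + 26*(-66)) = -2867 + (8 - 1*1369 - 1716) = -2867 + (8 - 1369 - 1716) = -2867 - 3077 = -5944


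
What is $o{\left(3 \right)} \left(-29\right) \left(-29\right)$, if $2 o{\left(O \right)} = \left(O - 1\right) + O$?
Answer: $\frac{4205}{2} \approx 2102.5$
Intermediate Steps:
$o{\left(O \right)} = - \frac{1}{2} + O$ ($o{\left(O \right)} = \frac{\left(O - 1\right) + O}{2} = \frac{\left(-1 + O\right) + O}{2} = \frac{-1 + 2 O}{2} = - \frac{1}{2} + O$)
$o{\left(3 \right)} \left(-29\right) \left(-29\right) = \left(- \frac{1}{2} + 3\right) \left(-29\right) \left(-29\right) = \frac{5}{2} \left(-29\right) \left(-29\right) = \left(- \frac{145}{2}\right) \left(-29\right) = \frac{4205}{2}$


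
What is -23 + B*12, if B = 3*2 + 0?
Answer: 49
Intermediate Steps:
B = 6 (B = 6 + 0 = 6)
-23 + B*12 = -23 + 6*12 = -23 + 72 = 49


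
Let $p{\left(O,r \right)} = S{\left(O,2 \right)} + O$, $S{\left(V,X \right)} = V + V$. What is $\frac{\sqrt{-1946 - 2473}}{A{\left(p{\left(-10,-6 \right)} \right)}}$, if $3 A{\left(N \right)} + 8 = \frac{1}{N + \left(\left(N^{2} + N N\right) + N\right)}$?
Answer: $- \frac{15660 i \sqrt{491}}{13919} \approx - 24.93 i$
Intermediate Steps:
$S{\left(V,X \right)} = 2 V$
$p{\left(O,r \right)} = 3 O$ ($p{\left(O,r \right)} = 2 O + O = 3 O$)
$A{\left(N \right)} = - \frac{8}{3} + \frac{1}{3 \left(2 N + 2 N^{2}\right)}$ ($A{\left(N \right)} = - \frac{8}{3} + \frac{1}{3 \left(N + \left(\left(N^{2} + N N\right) + N\right)\right)} = - \frac{8}{3} + \frac{1}{3 \left(N + \left(\left(N^{2} + N^{2}\right) + N\right)\right)} = - \frac{8}{3} + \frac{1}{3 \left(N + \left(2 N^{2} + N\right)\right)} = - \frac{8}{3} + \frac{1}{3 \left(N + \left(N + 2 N^{2}\right)\right)} = - \frac{8}{3} + \frac{1}{3 \left(2 N + 2 N^{2}\right)}$)
$\frac{\sqrt{-1946 - 2473}}{A{\left(p{\left(-10,-6 \right)} \right)}} = \frac{\sqrt{-1946 - 2473}}{\frac{1}{6} \frac{1}{3 \left(-10\right)} \frac{1}{1 + 3 \left(-10\right)} \left(1 - 16 \cdot 3 \left(-10\right) - 16 \left(3 \left(-10\right)\right)^{2}\right)} = \frac{\sqrt{-4419}}{\frac{1}{6} \frac{1}{-30} \frac{1}{1 - 30} \left(1 - -480 - 16 \left(-30\right)^{2}\right)} = \frac{3 i \sqrt{491}}{\frac{1}{6} \left(- \frac{1}{30}\right) \frac{1}{-29} \left(1 + 480 - 14400\right)} = \frac{3 i \sqrt{491}}{\frac{1}{6} \left(- \frac{1}{30}\right) \left(- \frac{1}{29}\right) \left(1 + 480 - 14400\right)} = \frac{3 i \sqrt{491}}{\frac{1}{6} \left(- \frac{1}{30}\right) \left(- \frac{1}{29}\right) \left(-13919\right)} = \frac{3 i \sqrt{491}}{- \frac{13919}{5220}} = 3 i \sqrt{491} \left(- \frac{5220}{13919}\right) = - \frac{15660 i \sqrt{491}}{13919}$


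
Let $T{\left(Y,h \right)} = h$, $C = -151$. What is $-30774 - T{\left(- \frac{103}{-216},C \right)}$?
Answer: $-30623$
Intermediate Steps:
$-30774 - T{\left(- \frac{103}{-216},C \right)} = -30774 - -151 = -30774 + 151 = -30623$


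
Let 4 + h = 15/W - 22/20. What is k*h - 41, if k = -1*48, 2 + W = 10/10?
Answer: 4619/5 ≈ 923.80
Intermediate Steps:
W = -1 (W = -2 + 10/10 = -2 + 10*(⅒) = -2 + 1 = -1)
h = -201/10 (h = -4 + (15/(-1) - 22/20) = -4 + (15*(-1) - 22*1/20) = -4 + (-15 - 11/10) = -4 - 161/10 = -201/10 ≈ -20.100)
k = -48
k*h - 41 = -48*(-201/10) - 41 = 4824/5 - 41 = 4619/5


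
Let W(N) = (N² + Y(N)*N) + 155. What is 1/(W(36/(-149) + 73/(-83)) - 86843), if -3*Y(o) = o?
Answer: -458828067/39774502995646 ≈ -1.1536e-5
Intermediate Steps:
Y(o) = -o/3
W(N) = 155 + 2*N²/3 (W(N) = (N² + (-N/3)*N) + 155 = (N² - N²/3) + 155 = 2*N²/3 + 155 = 155 + 2*N²/3)
1/(W(36/(-149) + 73/(-83)) - 86843) = 1/((155 + 2*(36/(-149) + 73/(-83))²/3) - 86843) = 1/((155 + 2*(36*(-1/149) + 73*(-1/83))²/3) - 86843) = 1/((155 + 2*(-36/149 - 73/83)²/3) - 86843) = 1/((155 + 2*(-13865/12367)²/3) - 86843) = 1/((155 + (⅔)*(192238225/152942689)) - 86843) = 1/((155 + 384476450/458828067) - 86843) = 1/(71502826835/458828067 - 86843) = 1/(-39774502995646/458828067) = -458828067/39774502995646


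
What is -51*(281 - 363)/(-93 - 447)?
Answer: -697/90 ≈ -7.7444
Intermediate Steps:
-51*(281 - 363)/(-93 - 447) = -(-4182)/(-540) = -(-4182)*(-1)/540 = -51*41/270 = -697/90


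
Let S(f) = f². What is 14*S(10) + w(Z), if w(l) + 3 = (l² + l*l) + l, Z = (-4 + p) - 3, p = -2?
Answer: 1550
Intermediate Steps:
Z = -9 (Z = (-4 - 2) - 3 = -6 - 3 = -9)
w(l) = -3 + l + 2*l² (w(l) = -3 + ((l² + l*l) + l) = -3 + ((l² + l²) + l) = -3 + (2*l² + l) = -3 + (l + 2*l²) = -3 + l + 2*l²)
14*S(10) + w(Z) = 14*10² + (-3 - 9 + 2*(-9)²) = 14*100 + (-3 - 9 + 2*81) = 1400 + (-3 - 9 + 162) = 1400 + 150 = 1550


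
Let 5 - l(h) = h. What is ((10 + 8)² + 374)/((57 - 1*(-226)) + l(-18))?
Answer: 349/153 ≈ 2.2810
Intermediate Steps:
l(h) = 5 - h
((10 + 8)² + 374)/((57 - 1*(-226)) + l(-18)) = ((10 + 8)² + 374)/((57 - 1*(-226)) + (5 - 1*(-18))) = (18² + 374)/((57 + 226) + (5 + 18)) = (324 + 374)/(283 + 23) = 698/306 = 698*(1/306) = 349/153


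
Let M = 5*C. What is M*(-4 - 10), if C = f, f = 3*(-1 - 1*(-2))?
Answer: -210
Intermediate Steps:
f = 3 (f = 3*(-1 + 2) = 3*1 = 3)
C = 3
M = 15 (M = 5*3 = 15)
M*(-4 - 10) = 15*(-4 - 10) = 15*(-14) = -210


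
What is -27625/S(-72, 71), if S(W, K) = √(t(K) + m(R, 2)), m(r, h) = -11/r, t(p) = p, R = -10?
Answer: -27625*√7210/721 ≈ -3253.4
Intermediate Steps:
S(W, K) = √(11/10 + K) (S(W, K) = √(K - 11/(-10)) = √(K - 11*(-⅒)) = √(K + 11/10) = √(11/10 + K))
-27625/S(-72, 71) = -27625*10/√(110 + 100*71) = -27625*10/√(110 + 7100) = -27625*√7210/721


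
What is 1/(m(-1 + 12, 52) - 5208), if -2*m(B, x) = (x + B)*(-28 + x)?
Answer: -1/5964 ≈ -0.00016767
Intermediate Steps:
m(B, x) = -(-28 + x)*(B + x)/2 (m(B, x) = -(x + B)*(-28 + x)/2 = -(B + x)*(-28 + x)/2 = -(-28 + x)*(B + x)/2)
1/(m(-1 + 12, 52) - 5208) = 1/((14*(-1 + 12) + 14*52 - 1/2*52**2 - 1/2*(-1 + 12)*52) - 5208) = 1/((14*11 + 728 - 1/2*2704 - 1/2*11*52) - 5208) = 1/((154 + 728 - 1352 - 286) - 5208) = 1/(-756 - 5208) = 1/(-5964) = -1/5964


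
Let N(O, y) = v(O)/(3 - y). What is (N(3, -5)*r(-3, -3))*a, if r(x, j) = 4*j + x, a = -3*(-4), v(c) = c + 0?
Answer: -135/2 ≈ -67.500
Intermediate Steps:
v(c) = c
a = 12
r(x, j) = x + 4*j
N(O, y) = O/(3 - y)
(N(3, -5)*r(-3, -3))*a = ((-1*3/(-3 - 5))*(-3 + 4*(-3)))*12 = ((-1*3/(-8))*(-3 - 12))*12 = (-1*3*(-⅛)*(-15))*12 = ((3/8)*(-15))*12 = -45/8*12 = -135/2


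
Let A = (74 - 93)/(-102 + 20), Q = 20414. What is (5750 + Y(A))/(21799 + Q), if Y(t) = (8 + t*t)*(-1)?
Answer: 38608847/283840212 ≈ 0.13602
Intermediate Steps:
A = 19/82 (A = -19/(-82) = -19*(-1/82) = 19/82 ≈ 0.23171)
Y(t) = -8 - t**2 (Y(t) = (8 + t**2)*(-1) = -8 - t**2)
(5750 + Y(A))/(21799 + Q) = (5750 + (-8 - (19/82)**2))/(21799 + 20414) = (5750 + (-8 - 1*361/6724))/42213 = (5750 + (-8 - 361/6724))*(1/42213) = (5750 - 54153/6724)*(1/42213) = (38608847/6724)*(1/42213) = 38608847/283840212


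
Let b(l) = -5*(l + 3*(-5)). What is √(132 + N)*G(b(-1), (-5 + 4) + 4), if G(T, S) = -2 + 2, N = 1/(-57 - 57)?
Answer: 0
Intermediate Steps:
b(l) = 75 - 5*l (b(l) = -5*(l - 15) = -5*(-15 + l) = 75 - 5*l)
N = -1/114 (N = 1/(-114) = -1/114 ≈ -0.0087719)
G(T, S) = 0
√(132 + N)*G(b(-1), (-5 + 4) + 4) = √(132 - 1/114)*0 = √(15047/114)*0 = (√1715358/114)*0 = 0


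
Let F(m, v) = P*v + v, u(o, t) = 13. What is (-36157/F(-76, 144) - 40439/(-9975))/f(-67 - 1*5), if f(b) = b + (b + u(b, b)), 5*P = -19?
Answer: -89755019/125445600 ≈ -0.71549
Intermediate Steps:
P = -19/5 (P = (1/5)*(-19) = -19/5 ≈ -3.8000)
F(m, v) = -14*v/5 (F(m, v) = -19*v/5 + v = -14*v/5)
f(b) = 13 + 2*b (f(b) = b + (b + 13) = b + (13 + b) = 13 + 2*b)
(-36157/F(-76, 144) - 40439/(-9975))/f(-67 - 1*5) = (-36157/((-14/5*144)) - 40439/(-9975))/(13 + 2*(-67 - 1*5)) = (-36157/(-2016/5) - 40439*(-1/9975))/(13 + 2*(-67 - 5)) = (-36157*(-5/2016) + 5777/1425)/(13 + 2*(-72)) = (180785/2016 + 5777/1425)/(13 - 144) = (89755019/957600)/(-131) = (89755019/957600)*(-1/131) = -89755019/125445600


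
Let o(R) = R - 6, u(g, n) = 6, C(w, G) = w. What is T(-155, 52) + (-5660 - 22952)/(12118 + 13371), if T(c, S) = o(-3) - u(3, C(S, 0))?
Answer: -410947/25489 ≈ -16.123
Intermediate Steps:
o(R) = -6 + R
T(c, S) = -15 (T(c, S) = (-6 - 3) - 1*6 = -9 - 6 = -15)
T(-155, 52) + (-5660 - 22952)/(12118 + 13371) = -15 + (-5660 - 22952)/(12118 + 13371) = -15 - 28612/25489 = -410947/25489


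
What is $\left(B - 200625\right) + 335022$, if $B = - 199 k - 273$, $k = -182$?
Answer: $170342$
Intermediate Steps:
$B = 35945$ ($B = \left(-199\right) \left(-182\right) - 273 = 36218 - 273 = 35945$)
$\left(B - 200625\right) + 335022 = \left(35945 - 200625\right) + 335022 = -164680 + 335022 = 170342$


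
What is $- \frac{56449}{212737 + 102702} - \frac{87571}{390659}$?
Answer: $- \frac{2614506240}{6485741279} \approx -0.40312$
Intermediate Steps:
$- \frac{56449}{212737 + 102702} - \frac{87571}{390659} = - \frac{56449}{315439} - \frac{4609}{20561} = - \frac{2614506240}{6485741279}$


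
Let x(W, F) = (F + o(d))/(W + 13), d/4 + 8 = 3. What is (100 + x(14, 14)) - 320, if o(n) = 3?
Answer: -5923/27 ≈ -219.37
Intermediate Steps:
d = -20 (d = -32 + 4*3 = -32 + 12 = -20)
x(W, F) = (3 + F)/(13 + W) (x(W, F) = (F + 3)/(W + 13) = (3 + F)/(13 + W))
(100 + x(14, 14)) - 320 = (100 + (3 + 14)/(13 + 14)) - 320 = (100 + 17/27) - 320 = 2717/27 - 320 = -5923/27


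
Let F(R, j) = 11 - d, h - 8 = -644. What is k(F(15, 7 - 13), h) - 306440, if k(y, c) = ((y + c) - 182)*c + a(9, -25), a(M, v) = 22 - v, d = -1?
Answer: 206223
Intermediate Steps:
h = -636 (h = 8 - 644 = -636)
F(R, j) = 12 (F(R, j) = 11 - 1*(-1) = 11 + 1 = 12)
k(y, c) = 47 + c*(-182 + c + y) (k(y, c) = ((y + c) - 182)*c + (22 - 1*(-25)) = ((c + y) - 182)*c + (22 + 25) = (-182 + c + y)*c + 47 = c*(-182 + c + y) + 47 = 47 + c*(-182 + c + y))
k(F(15, 7 - 13), h) - 306440 = (47 + (-636)² - 182*(-636) - 636*12) - 306440 = (47 + 404496 + 115752 - 7632) - 306440 = 512663 - 306440 = 206223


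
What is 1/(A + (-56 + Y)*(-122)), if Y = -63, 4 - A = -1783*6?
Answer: 1/25220 ≈ 3.9651e-5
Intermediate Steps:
A = 10702 (A = 4 - (-1783)*6 = 4 - 1*(-10698) = 4 + 10698 = 10702)
1/(A + (-56 + Y)*(-122)) = 1/(10702 + (-56 - 63)*(-122)) = 1/(10702 - 119*(-122)) = 1/(10702 + 14518) = 1/25220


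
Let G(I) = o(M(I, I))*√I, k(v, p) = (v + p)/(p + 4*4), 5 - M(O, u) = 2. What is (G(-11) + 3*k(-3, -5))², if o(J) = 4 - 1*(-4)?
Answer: -84608/121 - 384*I*√11/11 ≈ -699.24 - 115.78*I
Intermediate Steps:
M(O, u) = 3 (M(O, u) = 5 - 1*2 = 5 - 2 = 3)
k(v, p) = (p + v)/(16 + p) (k(v, p) = (p + v)/(p + 16) = (p + v)/(16 + p))
o(J) = 8 (o(J) = 4 + 4 = 8)
G(I) = 8*√I
(G(-11) + 3*k(-3, -5))² = (8*√(-11) + 3*((-5 - 3)/(16 - 5)))² = (8*(I*√11) + 3*(-8/11))² = (8*I*√11 + 3*((1/11)*(-8)))² = (8*I*√11 + 3*(-8/11))² = (8*I*√11 - 24/11)² = (-24/11 + 8*I*√11)²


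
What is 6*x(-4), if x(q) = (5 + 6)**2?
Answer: 726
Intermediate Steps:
x(q) = 121 (x(q) = 11**2 = 121)
6*x(-4) = 6*121 = 726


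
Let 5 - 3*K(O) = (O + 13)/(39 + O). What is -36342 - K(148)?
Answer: -6796212/187 ≈ -36343.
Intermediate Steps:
K(O) = 5/3 - (13 + O)/(3*(39 + O)) (K(O) = 5/3 - (O + 13)/(3*(39 + O)) = 5/3 - (13 + O)/(3*(39 + O)))
-36342 - K(148) = -36342 - 2*(91 + 2*148)/(3*(39 + 148)) = -36342 - 2*(91 + 296)/(3*187) = -36342 - 2*387/(3*187) = -36342 - 1*258/187 = -36342 - 258/187 = -6796212/187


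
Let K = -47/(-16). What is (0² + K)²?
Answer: 2209/256 ≈ 8.6289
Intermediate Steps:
K = 47/16 (K = -47*(-1/16) = 47/16 ≈ 2.9375)
(0² + K)² = (0² + 47/16)² = (0 + 47/16)² = (47/16)² = 2209/256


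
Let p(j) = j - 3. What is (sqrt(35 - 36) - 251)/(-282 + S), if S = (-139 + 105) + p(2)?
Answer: 251/317 - I/317 ≈ 0.7918 - 0.0031546*I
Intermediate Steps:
p(j) = -3 + j
S = -35 (S = (-139 + 105) + (-3 + 2) = -34 - 1 = -35)
(sqrt(35 - 36) - 251)/(-282 + S) = (sqrt(35 - 36) - 251)/(-282 - 35) = (sqrt(-1) - 251)/(-317) = (I - 251)*(-1/317) = (-251 + I)*(-1/317) = 251/317 - I/317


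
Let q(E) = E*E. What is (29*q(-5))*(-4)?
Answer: -2900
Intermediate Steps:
q(E) = E²
(29*q(-5))*(-4) = (29*(-5)²)*(-4) = (29*25)*(-4) = 725*(-4) = -2900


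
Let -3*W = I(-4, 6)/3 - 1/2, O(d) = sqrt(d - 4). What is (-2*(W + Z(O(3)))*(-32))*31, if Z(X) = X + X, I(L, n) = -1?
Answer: 4960/9 + 3968*I ≈ 551.11 + 3968.0*I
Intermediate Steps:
O(d) = sqrt(-4 + d)
Z(X) = 2*X
W = 5/18 (W = -(-1/3 - 1/2)/3 = -1/3*(-5/6) = 5/18 ≈ 0.27778)
(-2*(W + Z(O(3)))*(-32))*31 = (-2*(5/18 + 2*sqrt(-4 + 3))*(-32))*31 = (-2*(5/18 + 2*sqrt(-1))*(-32))*31 = (-2*(5/18 + 2*I)*(-32))*31 = ((-5/9 - 4*I)*(-32))*31 = (160/9 + 128*I)*31 = 4960/9 + 3968*I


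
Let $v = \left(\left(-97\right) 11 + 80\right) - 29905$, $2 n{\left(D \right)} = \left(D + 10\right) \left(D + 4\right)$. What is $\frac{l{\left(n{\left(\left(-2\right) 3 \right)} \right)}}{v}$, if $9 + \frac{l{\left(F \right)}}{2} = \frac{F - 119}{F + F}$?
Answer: $- \frac{51}{123568} \approx -0.00041273$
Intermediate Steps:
$n{\left(D \right)} = \frac{\left(4 + D\right) \left(10 + D\right)}{2}$ ($n{\left(D \right)} = \frac{\left(D + 10\right) \left(D + 4\right)}{2} = \frac{\left(10 + D\right) \left(4 + D\right)}{2} = \frac{\left(4 + D\right) \left(10 + D\right)}{2}$)
$l{\left(F \right)} = -18 + \frac{-119 + F}{F}$ ($l{\left(F \right)} = -18 + 2 \frac{F - 119}{F + F} = -18 + 2 \frac{-119 + F}{2 F} = -18 + \frac{-119 + F}{F}$)
$v = -30892$ ($v = \left(-1067 + 80\right) - 29905 = -987 - 29905 = -30892$)
$\frac{l{\left(n{\left(\left(-2\right) 3 \right)} \right)}}{v} = \frac{-17 - \frac{119}{20 + \frac{\left(\left(-2\right) 3\right)^{2}}{2} + 7 \left(\left(-2\right) 3\right)}}{-30892} = \left(-17 - \frac{119}{20 + \frac{\left(-6\right)^{2}}{2} + 7 \left(-6\right)}\right) \left(- \frac{1}{30892}\right) = \left(-17 - \frac{119}{20 + \frac{1}{2} \cdot 36 - 42}\right) \left(- \frac{1}{30892}\right) = \left(-17 - \frac{119}{20 + 18 - 42}\right) \left(- \frac{1}{30892}\right) = \left(-17 - \frac{119}{-4}\right) \left(- \frac{1}{30892}\right) = \left(-17 - - \frac{119}{4}\right) \left(- \frac{1}{30892}\right) = \left(-17 + \frac{119}{4}\right) \left(- \frac{1}{30892}\right) = \frac{51}{4} \left(- \frac{1}{30892}\right) = - \frac{51}{123568}$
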